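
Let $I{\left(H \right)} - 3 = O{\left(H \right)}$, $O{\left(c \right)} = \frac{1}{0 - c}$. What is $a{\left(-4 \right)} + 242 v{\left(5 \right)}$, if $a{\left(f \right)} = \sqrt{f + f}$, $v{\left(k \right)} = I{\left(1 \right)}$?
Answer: $484 + 2 i \sqrt{2} \approx 484.0 + 2.8284 i$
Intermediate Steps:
$O{\left(c \right)} = - \frac{1}{c}$ ($O{\left(c \right)} = \frac{1}{\left(-1\right) c} = - \frac{1}{c}$)
$I{\left(H \right)} = 3 - \frac{1}{H}$
$v{\left(k \right)} = 2$ ($v{\left(k \right)} = 3 - 1^{-1} = 3 - 1 = 2$)
$a{\left(f \right)} = \sqrt{2} \sqrt{f}$ ($a{\left(f \right)} = \sqrt{2 f} = \sqrt{2} \sqrt{f}$)
$a{\left(-4 \right)} + 242 v{\left(5 \right)} = \sqrt{2} \sqrt{-4} + 242 \cdot 2 = \sqrt{2} \cdot 2 i + 484 = 2 i \sqrt{2} + 484 = 484 + 2 i \sqrt{2}$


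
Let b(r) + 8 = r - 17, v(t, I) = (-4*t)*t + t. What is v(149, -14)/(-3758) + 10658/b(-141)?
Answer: -12668017/311914 ≈ -40.614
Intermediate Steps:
v(t, I) = t - 4*t² (v(t, I) = -4*t² + t = t - 4*t²)
b(r) = -25 + r (b(r) = -8 + (r - 17) = -8 + (-17 + r) = -25 + r)
v(149, -14)/(-3758) + 10658/b(-141) = (149*(1 - 4*149))/(-3758) + 10658/(-25 - 141) = (149*(1 - 596))*(-1/3758) + 10658/(-166) = (149*(-595))*(-1/3758) + 10658*(-1/166) = -88655*(-1/3758) - 5329/83 = 88655/3758 - 5329/83 = -12668017/311914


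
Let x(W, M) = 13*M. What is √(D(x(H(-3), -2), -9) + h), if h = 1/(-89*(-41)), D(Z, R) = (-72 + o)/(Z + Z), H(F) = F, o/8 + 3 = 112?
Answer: I*√34618905919/47437 ≈ 3.9223*I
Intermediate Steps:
o = 872 (o = -24 + 8*112 = -24 + 896 = 872)
D(Z, R) = 400/Z (D(Z, R) = (-72 + 872)/(Z + Z) = 800/((2*Z)) = 800*(1/(2*Z)) = 400/Z)
h = 1/3649 ≈ 0.00027405
√(D(x(H(-3), -2), -9) + h) = √(400/((13*(-2))) + 1/3649) = √(400/(-26) + 1/3649) = √(400*(-1/26) + 1/3649) = √(-200/13 + 1/3649) = √(-729787/47437) = I*√34618905919/47437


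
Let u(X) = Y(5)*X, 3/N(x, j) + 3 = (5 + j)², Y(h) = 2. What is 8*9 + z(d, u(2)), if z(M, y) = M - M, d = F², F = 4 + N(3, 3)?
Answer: 72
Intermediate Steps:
N(x, j) = 3/(-3 + (5 + j)²)
F = 247/61 (F = 4 + 3/(-3 + (5 + 3)²) = 4 + 3/(-3 + 8²) = 4 + 3/(-3 + 64) = 4 + 3/61 = 247/61 ≈ 4.0492)
d = 61009/3721 (d = (247/61)² = 61009/3721 ≈ 16.396)
u(X) = 2*X
z(M, y) = 0
8*9 + z(d, u(2)) = 8*9 + 0 = 72 + 0 = 72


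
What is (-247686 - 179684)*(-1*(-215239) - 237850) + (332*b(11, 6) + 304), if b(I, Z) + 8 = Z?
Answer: 9663262710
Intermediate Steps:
b(I, Z) = -8 + Z
(-247686 - 179684)*(-1*(-215239) - 237850) + (332*b(11, 6) + 304) = (-247686 - 179684)*(-1*(-215239) - 237850) + (332*(-8 + 6) + 304) = -427370*(215239 - 237850) + (332*(-2) + 304) = -427370*(-22611) + (-664 + 304) = 9663263070 - 360 = 9663262710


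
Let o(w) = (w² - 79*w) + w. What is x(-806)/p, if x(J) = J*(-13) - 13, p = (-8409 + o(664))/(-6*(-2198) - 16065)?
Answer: -860223/10877 ≈ -79.086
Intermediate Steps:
o(w) = w² - 78*w
p = -54385/411 (p = (-8409 + 664*(-78 + 664))/(-6*(-2198) - 16065) = (-8409 + 664*586)/(13188 - 16065) = (-8409 + 389104)/(-2877) = 380695*(-1/2877) = -54385/411 ≈ -132.32)
x(J) = -13 - 13*J (x(J) = -13*J - 13 = -13 - 13*J)
x(-806)/p = (-13 - 13*(-806))/(-54385/411) = (-13 + 10478)*(-411/54385) = 10465*(-411/54385) = -860223/10877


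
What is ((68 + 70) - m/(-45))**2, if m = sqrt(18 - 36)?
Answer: (2070 + I*sqrt(2))**2/225 ≈ 19044.0 + 26.022*I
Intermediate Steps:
m = 3*I*sqrt(2) (m = sqrt(-18) = 3*I*sqrt(2) ≈ 4.2426*I)
((68 + 70) - m/(-45))**2 = ((68 + 70) - 3*I*sqrt(2)/(-45))**2 = (138 - 3*I*sqrt(2)*(-1)/45)**2 = (138 - (-1)*I*sqrt(2)/15)**2 = (138 + I*sqrt(2)/15)**2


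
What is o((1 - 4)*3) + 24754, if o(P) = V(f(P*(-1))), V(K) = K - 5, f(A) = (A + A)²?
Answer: 25073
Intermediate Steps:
f(A) = 4*A² (f(A) = (2*A)² = 4*A²)
V(K) = -5 + K
o(P) = -5 + 4*P² (o(P) = -5 + 4*(P*(-1))² = -5 + 4*(-P)² = -5 + 4*P²)
o((1 - 4)*3) + 24754 = (-5 + 4*((1 - 4)*3)²) + 24754 = (-5 + 4*(-3*3)²) + 24754 = (-5 + 4*(-9)²) + 24754 = (-5 + 4*81) + 24754 = (-5 + 324) + 24754 = 319 + 24754 = 25073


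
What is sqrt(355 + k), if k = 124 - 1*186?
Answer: sqrt(293) ≈ 17.117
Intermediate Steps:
k = -62 (k = 124 - 186 = -62)
sqrt(355 + k) = sqrt(355 - 62) = sqrt(293)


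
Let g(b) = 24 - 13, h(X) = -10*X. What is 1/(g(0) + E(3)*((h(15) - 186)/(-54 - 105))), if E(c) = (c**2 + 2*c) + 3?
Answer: 53/2599 ≈ 0.020392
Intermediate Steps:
g(b) = 11
E(c) = 3 + c**2 + 2*c
1/(g(0) + E(3)*((h(15) - 186)/(-54 - 105))) = 1/(11 + (3 + 3**2 + 2*3)*((-10*15 - 186)/(-54 - 105))) = 1/(11 + (3 + 9 + 6)*((-150 - 186)/(-159))) = 1/(11 + 18*(-336*(-1/159))) = 1/(11 + 18*(112/53)) = 1/(11 + 2016/53) = 1/(2599/53) = 53/2599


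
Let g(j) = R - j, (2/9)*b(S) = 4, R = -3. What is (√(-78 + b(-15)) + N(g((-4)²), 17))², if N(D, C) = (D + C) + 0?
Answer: 4*(-1 + I*√15)² ≈ -56.0 - 30.984*I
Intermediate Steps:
b(S) = 18 (b(S) = (9/2)*4 = 18)
g(j) = -3 - j
N(D, C) = C + D (N(D, C) = (C + D) + 0 = C + D)
(√(-78 + b(-15)) + N(g((-4)²), 17))² = (√(-78 + 18) + (17 + (-3 - 1*(-4)²)))² = (√(-60) + (17 + (-3 - 1*16)))² = (2*I*√15 + (17 + (-3 - 16)))² = (2*I*√15 + (17 - 19))² = (2*I*√15 - 2)² = (-2 + 2*I*√15)²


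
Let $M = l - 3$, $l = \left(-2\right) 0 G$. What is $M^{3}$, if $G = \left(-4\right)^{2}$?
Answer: $-27$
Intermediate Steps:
$G = 16$
$l = 0$ ($l = \left(-2\right) 0 \cdot 16 = 0 \cdot 16 = 0$)
$M = -3$ ($M = 0 - 3 = -3$)
$M^{3} = \left(-3\right)^{3} = -27$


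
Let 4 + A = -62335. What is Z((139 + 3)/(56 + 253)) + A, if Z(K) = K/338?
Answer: -3255404848/52221 ≈ -62339.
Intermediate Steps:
Z(K) = K/338 (Z(K) = K*(1/338) = K/338)
A = -62339 (A = -4 - 62335 = -62339)
Z((139 + 3)/(56 + 253)) + A = ((139 + 3)/(56 + 253))/338 - 62339 = (142/309)/338 - 62339 = (142*(1/309))/338 - 62339 = (1/338)*(142/309) - 62339 = 71/52221 - 62339 = -3255404848/52221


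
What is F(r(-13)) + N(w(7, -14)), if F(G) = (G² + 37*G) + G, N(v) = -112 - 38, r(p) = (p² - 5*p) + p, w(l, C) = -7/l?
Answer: 57089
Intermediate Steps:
r(p) = p² - 4*p
N(v) = -150
F(G) = G² + 38*G
F(r(-13)) + N(w(7, -14)) = (-13*(-4 - 13))*(38 - 13*(-4 - 13)) - 150 = (-13*(-17))*(38 - 13*(-17)) - 150 = 221*(38 + 221) - 150 = 221*259 - 150 = 57239 - 150 = 57089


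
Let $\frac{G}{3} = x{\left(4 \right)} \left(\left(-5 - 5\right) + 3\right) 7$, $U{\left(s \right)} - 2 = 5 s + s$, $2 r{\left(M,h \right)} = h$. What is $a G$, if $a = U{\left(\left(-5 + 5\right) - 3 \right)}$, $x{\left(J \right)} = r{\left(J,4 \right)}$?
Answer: $4704$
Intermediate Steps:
$r{\left(M,h \right)} = \frac{h}{2}$
$U{\left(s \right)} = 2 + 6 s$ ($U{\left(s \right)} = 2 + \left(5 s + s\right) = 2 + 6 s$)
$x{\left(J \right)} = 2$ ($x{\left(J \right)} = \frac{1}{2} \cdot 4 = 2$)
$a = -16$ ($a = 2 + 6 \left(\left(-5 + 5\right) - 3\right) = 2 + 6 \left(0 - 3\right) = 2 + 6 \left(-3\right) = 2 - 18 = -16$)
$G = -294$ ($G = 3 \cdot 2 \left(\left(-5 - 5\right) + 3\right) 7 = 3 \cdot 2 \left(-10 + 3\right) 7 = 3 \cdot 2 \left(-7\right) 7 = 3 \left(\left(-14\right) 7\right) = 3 \left(-98\right) = -294$)
$a G = \left(-16\right) \left(-294\right) = 4704$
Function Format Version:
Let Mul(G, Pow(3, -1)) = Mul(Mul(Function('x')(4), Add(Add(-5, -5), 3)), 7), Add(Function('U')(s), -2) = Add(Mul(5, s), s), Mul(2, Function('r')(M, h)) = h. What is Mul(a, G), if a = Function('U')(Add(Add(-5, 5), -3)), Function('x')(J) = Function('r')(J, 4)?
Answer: 4704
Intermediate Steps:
Function('r')(M, h) = Mul(Rational(1, 2), h)
Function('U')(s) = Add(2, Mul(6, s)) (Function('U')(s) = Add(2, Add(Mul(5, s), s)) = Add(2, Mul(6, s)))
Function('x')(J) = 2 (Function('x')(J) = Mul(Rational(1, 2), 4) = 2)
a = -16 (a = Add(2, Mul(6, Add(Add(-5, 5), -3))) = Add(2, Mul(6, Add(0, -3))) = Add(2, Mul(6, -3)) = Add(2, -18) = -16)
G = -294 (G = Mul(3, Mul(Mul(2, Add(Add(-5, -5), 3)), 7)) = Mul(3, Mul(Mul(2, Add(-10, 3)), 7)) = Mul(3, Mul(Mul(2, -7), 7)) = Mul(3, Mul(-14, 7)) = Mul(3, -98) = -294)
Mul(a, G) = Mul(-16, -294) = 4704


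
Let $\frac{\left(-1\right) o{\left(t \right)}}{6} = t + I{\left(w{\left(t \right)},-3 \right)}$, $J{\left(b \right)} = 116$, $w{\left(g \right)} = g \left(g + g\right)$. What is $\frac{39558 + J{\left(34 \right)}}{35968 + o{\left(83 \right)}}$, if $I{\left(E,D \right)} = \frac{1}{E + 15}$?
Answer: $\frac{273611741}{244618852} \approx 1.1185$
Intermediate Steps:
$w{\left(g \right)} = 2 g^{2}$ ($w{\left(g \right)} = g 2 g = 2 g^{2}$)
$I{\left(E,D \right)} = \frac{1}{15 + E}$
$o{\left(t \right)} = - 6 t - \frac{6}{15 + 2 t^{2}}$ ($o{\left(t \right)} = - 6 \left(t + \frac{1}{15 + 2 t^{2}}\right) = - 6 t - \frac{6}{15 + 2 t^{2}}$)
$\frac{39558 + J{\left(34 \right)}}{35968 + o{\left(83 \right)}} = \frac{39558 + 116}{35968 + \frac{6 \left(-1 - 1245 - 2 \cdot 83^{3}\right)}{15 + 2 \cdot 83^{2}}} = \frac{39674}{35968 + \frac{6 \left(-1 - 1245 - 1143574\right)}{15 + 2 \cdot 6889}} = \frac{39674}{35968 + \frac{6 \left(-1 - 1245 - 1143574\right)}{15 + 13778}} = \frac{39674}{35968 + 6 \cdot \frac{1}{13793} \left(-1144820\right)} = \frac{39674}{35968 - \frac{6868920}{13793}} = \frac{39674}{\frac{489237704}{13793}} = 39674 \cdot \frac{13793}{489237704} = \frac{273611741}{244618852}$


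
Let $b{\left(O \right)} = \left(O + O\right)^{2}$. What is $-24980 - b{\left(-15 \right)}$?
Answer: $-25880$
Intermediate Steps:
$b{\left(O \right)} = 4 O^{2}$ ($b{\left(O \right)} = \left(2 O\right)^{2} = 4 O^{2}$)
$-24980 - b{\left(-15 \right)} = -24980 - 4 \left(-15\right)^{2} = -24980 - 4 \cdot 225 = -24980 - 900 = -25880$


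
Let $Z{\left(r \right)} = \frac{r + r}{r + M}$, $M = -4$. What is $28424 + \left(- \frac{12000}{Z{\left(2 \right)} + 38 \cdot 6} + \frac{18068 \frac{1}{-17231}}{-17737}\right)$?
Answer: $\frac{979810854813948}{34535765911} \approx 28371.0$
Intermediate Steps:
$Z{\left(r \right)} = \frac{2 r}{-4 + r}$ ($Z{\left(r \right)} = \frac{r + r}{r - 4} = \frac{2 r}{-4 + r}$)
$28424 + \left(- \frac{12000}{Z{\left(2 \right)} + 38 \cdot 6} + \frac{18068 \frac{1}{-17231}}{-17737}\right) = 28424 + \left(- \frac{12000}{2 \cdot 2 \frac{1}{-4 + 2} + 38 \cdot 6} + \frac{18068 \frac{1}{-17231}}{-17737}\right) = 28424 + \left(- \frac{12000}{2 \cdot 2 \frac{1}{-2} + 228} + 18068 \left(- \frac{1}{17231}\right) \left(- \frac{1}{17737}\right)\right) = 28424 - \left(- \frac{18068}{305626247} + \frac{12000}{2 \cdot 2 \left(- \frac{1}{2}\right) + 228}\right) = 28424 + \left(- \frac{12000}{-2 + 228} + \frac{18068}{305626247}\right) = 28424 + \left(- \frac{12000}{226} + \frac{18068}{305626247}\right) = 28424 + \left(\left(-12000\right) \frac{1}{226} + \frac{18068}{305626247}\right) = 28424 + \left(- \frac{6000}{113} + \frac{18068}{305626247}\right) = 28424 - \frac{1833755440316}{34535765911} = \frac{979810854813948}{34535765911}$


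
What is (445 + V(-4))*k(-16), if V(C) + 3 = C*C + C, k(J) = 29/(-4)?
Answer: -6583/2 ≈ -3291.5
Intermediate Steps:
k(J) = -29/4 (k(J) = 29*(-1/4) = -29/4)
V(C) = -3 + C + C**2 (V(C) = -3 + (C*C + C) = -3 + (C**2 + C) = -3 + (C + C**2) = -3 + C + C**2)
(445 + V(-4))*k(-16) = (445 + (-3 - 4 + (-4)**2))*(-29/4) = (445 + (-3 - 4 + 16))*(-29/4) = (445 + 9)*(-29/4) = 454*(-29/4) = -6583/2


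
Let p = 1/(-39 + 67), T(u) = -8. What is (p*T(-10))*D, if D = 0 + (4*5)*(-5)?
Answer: 200/7 ≈ 28.571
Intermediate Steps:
D = -100 (D = 0 + 20*(-5) = 0 - 100 = -100)
p = 1/28 ≈ 0.035714
(p*T(-10))*D = ((1/28)*(-8))*(-100) = -2/7*(-100) = 200/7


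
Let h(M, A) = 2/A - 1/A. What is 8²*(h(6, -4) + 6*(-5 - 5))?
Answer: -3856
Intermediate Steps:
h(M, A) = 1/A
8²*(h(6, -4) + 6*(-5 - 5)) = 8²*(1/(-4) + 6*(-5 - 5)) = 64*(-¼ + 6*(-10)) = 64*(-¼ - 60) = 64*(-241/4) = -3856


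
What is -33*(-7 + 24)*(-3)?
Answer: 1683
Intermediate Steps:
-33*(-7 + 24)*(-3) = -33*17*(-3) = -561*(-3) = 1683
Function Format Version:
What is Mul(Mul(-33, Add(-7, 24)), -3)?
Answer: 1683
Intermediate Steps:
Mul(Mul(-33, Add(-7, 24)), -3) = Mul(Mul(-33, 17), -3) = Mul(-561, -3) = 1683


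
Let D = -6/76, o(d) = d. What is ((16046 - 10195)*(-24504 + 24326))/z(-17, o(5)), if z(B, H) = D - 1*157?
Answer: 39576164/5969 ≈ 6630.3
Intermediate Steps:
D = -3/38 (D = -6*1/76 = -3/38 ≈ -0.078947)
z(B, H) = -5969/38 (z(B, H) = -3/38 - 1*157 = -3/38 - 157 = -5969/38)
((16046 - 10195)*(-24504 + 24326))/z(-17, o(5)) = ((16046 - 10195)*(-24504 + 24326))/(-5969/38) = (5851*(-178))*(-38/5969) = -1041478*(-38/5969) = 39576164/5969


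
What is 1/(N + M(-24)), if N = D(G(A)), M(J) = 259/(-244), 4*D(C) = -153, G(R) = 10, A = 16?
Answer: -61/2398 ≈ -0.025438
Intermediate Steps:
D(C) = -153/4 (D(C) = (1/4)*(-153) = -153/4)
M(J) = -259/244 (M(J) = 259*(-1/244) = -259/244)
N = -153/4 ≈ -38.250
1/(N + M(-24)) = 1/(-153/4 - 259/244) = 1/(-2398/61) = -61/2398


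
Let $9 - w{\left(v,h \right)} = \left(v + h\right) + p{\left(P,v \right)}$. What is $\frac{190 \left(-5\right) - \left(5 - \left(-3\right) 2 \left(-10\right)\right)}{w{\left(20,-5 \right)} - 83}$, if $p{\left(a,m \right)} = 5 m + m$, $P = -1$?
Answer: $\frac{895}{209} \approx 4.2823$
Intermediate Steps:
$p{\left(a,m \right)} = 6 m$
$w{\left(v,h \right)} = 9 - h - 7 v$ ($w{\left(v,h \right)} = 9 - \left(\left(v + h\right) + 6 v\right) = 9 - \left(\left(h + v\right) + 6 v\right) = 9 - \left(h + 7 v\right) = 9 - h - 7 v$)
$\frac{190 \left(-5\right) - \left(5 - \left(-3\right) 2 \left(-10\right)\right)}{w{\left(20,-5 \right)} - 83} = \frac{190 \left(-5\right) - \left(5 - \left(-3\right) 2 \left(-10\right)\right)}{\left(9 - -5 - 140\right) - 83} = \frac{-950 - -55}{\left(9 + 5 - 140\right) - 83} = \frac{-950 + \left(60 - 5\right)}{-126 - 83} = \frac{-950 + 55}{-209} = \left(-895\right) \left(- \frac{1}{209}\right) = \frac{895}{209}$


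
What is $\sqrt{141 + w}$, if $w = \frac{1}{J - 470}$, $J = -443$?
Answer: $\frac{2 \sqrt{29383079}}{913} \approx 11.874$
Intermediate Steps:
$w = - \frac{1}{913}$ ($w = \frac{1}{-443 - 470} = \frac{1}{-913} = - \frac{1}{913} \approx -0.0010953$)
$\sqrt{141 + w} = \sqrt{141 - \frac{1}{913}} = \sqrt{\frac{128732}{913}} = \frac{2 \sqrt{29383079}}{913}$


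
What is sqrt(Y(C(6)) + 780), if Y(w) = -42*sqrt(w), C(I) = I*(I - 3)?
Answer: sqrt(780 - 126*sqrt(2)) ≈ 24.532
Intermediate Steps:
C(I) = I*(-3 + I)
sqrt(Y(C(6)) + 780) = sqrt(-42*sqrt(6)*sqrt(-3 + 6) + 780) = sqrt(-42*3*sqrt(2) + 780) = sqrt(-126*sqrt(2) + 780) = sqrt(780 - 126*sqrt(2))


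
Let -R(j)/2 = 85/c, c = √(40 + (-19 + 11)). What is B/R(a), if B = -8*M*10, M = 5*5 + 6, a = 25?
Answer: 992*√2/17 ≈ 82.524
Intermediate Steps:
c = 4*√2 (c = √(40 - 8) = √32 = 4*√2 ≈ 5.6569)
M = 31 (M = 25 + 6 = 31)
R(j) = -85*√2/4 (R(j) = -170/(4*√2) = -170*√2/8 = -85*√2/4)
B = -2480 (B = -8*31*10 = -248*10 = -2480)
B/R(a) = -2480*(-2*√2/85) = -(-992)*√2/17 = 992*√2/17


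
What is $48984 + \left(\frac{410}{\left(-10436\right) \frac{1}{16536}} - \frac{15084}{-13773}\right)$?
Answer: $\frac{578958032808}{11977919} \approx 48335.0$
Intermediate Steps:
$48984 + \left(\frac{410}{\left(-10436\right) \frac{1}{16536}} - \frac{15084}{-13773}\right) = 48984 + \left(\frac{410}{\left(-10436\right) \frac{1}{16536}} - - \frac{5028}{4591}\right) = 48984 + \left(\frac{410}{- \frac{2609}{4134}} + \frac{5028}{4591}\right) = 48984 + \left(410 \left(- \frac{4134}{2609}\right) + \frac{5028}{4591}\right) = 48984 + \left(- \frac{1694940}{2609} + \frac{5028}{4591}\right) = 48984 - \frac{7768351488}{11977919} = \frac{578958032808}{11977919}$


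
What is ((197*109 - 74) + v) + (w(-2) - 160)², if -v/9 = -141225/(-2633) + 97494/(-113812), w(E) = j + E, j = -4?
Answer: 7263925103599/149833498 ≈ 48480.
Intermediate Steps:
w(E) = -4 + E
v = -71173790991/149833498 (v = -9*(-141225/(-2633) + 97494/(-113812)) = -9*(-141225*(-1/2633) + 97494*(-1/113812)) = -9*(141225/2633 - 48747/56906) = -9*7908198999/149833498 = -71173790991/149833498 ≈ -475.02)
((197*109 - 74) + v) + (w(-2) - 160)² = ((197*109 - 74) - 71173790991/149833498) + ((-4 - 2) - 160)² = ((21473 - 74) - 71173790991/149833498) + (-6 - 160)² = (21399 - 71173790991/149833498) + (-166)² = 3135113232711/149833498 + 27556 = 7263925103599/149833498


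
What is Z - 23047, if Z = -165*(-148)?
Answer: 1373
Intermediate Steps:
Z = 24420
Z - 23047 = 24420 - 23047 = 1373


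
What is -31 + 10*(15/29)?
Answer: -749/29 ≈ -25.828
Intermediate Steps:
-31 + 10*(15/29) = -31 + 150/29 = -749/29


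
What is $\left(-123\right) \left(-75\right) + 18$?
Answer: $9243$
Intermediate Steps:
$\left(-123\right) \left(-75\right) + 18 = 9225 + 18 = 9243$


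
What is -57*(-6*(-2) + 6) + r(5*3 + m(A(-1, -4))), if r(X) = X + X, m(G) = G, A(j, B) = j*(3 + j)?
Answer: -1000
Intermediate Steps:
r(X) = 2*X
-57*(-6*(-2) + 6) + r(5*3 + m(A(-1, -4))) = -57*(-6*(-2) + 6) + 2*(5*3 - (3 - 1)) = -57*(12 + 6) + 2*(15 - 1*2) = -57*18 + 2*(15 - 2) = -1026 + 2*13 = -1026 + 26 = -1000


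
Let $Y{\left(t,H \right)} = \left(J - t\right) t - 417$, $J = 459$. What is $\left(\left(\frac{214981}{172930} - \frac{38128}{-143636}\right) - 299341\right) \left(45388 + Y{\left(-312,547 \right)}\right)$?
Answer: $\frac{363550152535728447661}{6209743370} \approx 5.8545 \cdot 10^{10}$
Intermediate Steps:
$Y{\left(t,H \right)} = -417 + t \left(459 - t\right)$ ($Y{\left(t,H \right)} = \left(459 - t\right) t - 417 = t \left(459 - t\right) - 417 = -417 + t \left(459 - t\right)$)
$\left(\left(\frac{214981}{172930} - \frac{38128}{-143636}\right) - 299341\right) \left(45388 + Y{\left(-312,547 \right)}\right) = \left(\left(\frac{214981}{172930} - \frac{38128}{-143636}\right) - 299341\right) \left(45388 - 240969\right) = \left(\left(214981 \cdot \frac{1}{172930} - - \frac{9532}{35909}\right) - 299341\right) \left(45388 - 240969\right) = \left(\left(\frac{214981}{172930} + \frac{9532}{35909}\right) - 299341\right) \left(45388 - 240969\right) = \left(\frac{9368121489}{6209743370} - 299341\right) \left(45388 - 240969\right) = \left(- \frac{1858821421997681}{6209743370}\right) \left(-195581\right) = \frac{363550152535728447661}{6209743370}$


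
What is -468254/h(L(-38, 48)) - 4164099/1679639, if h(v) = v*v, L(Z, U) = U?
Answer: -398045882201/1934944128 ≈ -205.71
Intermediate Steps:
h(v) = v²
-468254/h(L(-38, 48)) - 4164099/1679639 = -468254/(48²) - 4164099/1679639 = -468254/2304 - 4164099*1/1679639 = -468254*1/2304 - 4164099/1679639 = -234127/1152 - 4164099/1679639 = -398045882201/1934944128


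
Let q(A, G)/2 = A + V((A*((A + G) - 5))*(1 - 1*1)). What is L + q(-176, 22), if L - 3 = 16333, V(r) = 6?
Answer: 15996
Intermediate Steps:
L = 16336 (L = 3 + 16333 = 16336)
q(A, G) = 12 + 2*A (q(A, G) = 2*(A + 6) = 2*(6 + A) = 12 + 2*A)
L + q(-176, 22) = 16336 + (12 + 2*(-176)) = 16336 + (12 - 352) = 16336 - 340 = 15996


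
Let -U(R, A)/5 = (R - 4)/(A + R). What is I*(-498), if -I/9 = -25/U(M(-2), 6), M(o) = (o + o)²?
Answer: 41085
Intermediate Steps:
M(o) = 4*o² (M(o) = (2*o)² = 4*o²)
U(R, A) = -5*(-4 + R)/(A + R) (U(R, A) = -5*(R - 4)/(A + R) = -5*(-4 + R)/(A + R))
I = -165/2 (I = -(-225)/(5*(4 - 4*(-2)²)/(6 + 4*(-2)²)) = -(-225)/(5*(4 - 4*4)/(6 + 4*4)) = -(-225)/(5*(4 - 1*16)/(6 + 16)) = -(-225)/(5*(4 - 16)/22) = -(-225)/(5*(1/22)*(-12)) = -(-225)/(-30/11) = -(-225)*(-11)/30 = -9*55/6 = -165/2 ≈ -82.500)
I*(-498) = -165/2*(-498) = 41085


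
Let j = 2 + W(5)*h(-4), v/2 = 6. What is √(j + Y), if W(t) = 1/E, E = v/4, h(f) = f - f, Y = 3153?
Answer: √3155 ≈ 56.169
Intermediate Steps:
v = 12 (v = 2*6 = 12)
h(f) = 0
E = 3 (E = 12/4 = 12*(¼) = 3)
W(t) = ⅓ (W(t) = 1/3 = ⅓)
j = 2 (j = 2 + (⅓)*0 = 2 + 0 = 2)
√(j + Y) = √(2 + 3153) = √3155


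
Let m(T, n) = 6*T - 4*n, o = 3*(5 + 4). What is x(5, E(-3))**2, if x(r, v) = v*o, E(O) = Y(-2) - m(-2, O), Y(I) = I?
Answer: 2916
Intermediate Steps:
o = 27 (o = 3*9 = 27)
m(T, n) = -4*n + 6*T
E(O) = 10 + 4*O (E(O) = -2 - (-4*O + 6*(-2)) = -2 - (-4*O - 12) = -2 - (-12 - 4*O) = -2 + (12 + 4*O) = 10 + 4*O)
x(r, v) = 27*v (x(r, v) = v*27 = 27*v)
x(5, E(-3))**2 = (27*(10 + 4*(-3)))**2 = (27*(10 - 12))**2 = (27*(-2))**2 = (-54)**2 = 2916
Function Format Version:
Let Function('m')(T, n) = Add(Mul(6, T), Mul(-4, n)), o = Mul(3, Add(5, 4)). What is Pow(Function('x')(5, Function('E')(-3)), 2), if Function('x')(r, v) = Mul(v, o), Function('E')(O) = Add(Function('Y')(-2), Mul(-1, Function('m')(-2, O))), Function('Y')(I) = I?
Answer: 2916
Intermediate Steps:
o = 27 (o = Mul(3, 9) = 27)
Function('m')(T, n) = Add(Mul(-4, n), Mul(6, T))
Function('E')(O) = Add(10, Mul(4, O)) (Function('E')(O) = Add(-2, Mul(-1, Add(Mul(-4, O), Mul(6, -2)))) = Add(-2, Mul(-1, Add(Mul(-4, O), -12))) = Add(-2, Mul(-1, Add(-12, Mul(-4, O)))) = Add(-2, Add(12, Mul(4, O))) = Add(10, Mul(4, O)))
Function('x')(r, v) = Mul(27, v) (Function('x')(r, v) = Mul(v, 27) = Mul(27, v))
Pow(Function('x')(5, Function('E')(-3)), 2) = Pow(Mul(27, Add(10, Mul(4, -3))), 2) = Pow(Mul(27, Add(10, -12)), 2) = Pow(Mul(27, -2), 2) = Pow(-54, 2) = 2916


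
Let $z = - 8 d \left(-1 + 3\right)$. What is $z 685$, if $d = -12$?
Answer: $131520$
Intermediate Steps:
$z = 192$ ($z = \left(-8\right) \left(-12\right) \left(-1 + 3\right) = 96 \cdot 2 = 192$)
$z 685 = 192 \cdot 685 = 131520$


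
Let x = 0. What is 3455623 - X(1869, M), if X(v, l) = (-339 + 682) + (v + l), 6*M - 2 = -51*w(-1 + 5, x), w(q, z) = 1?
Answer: 20720515/6 ≈ 3.4534e+6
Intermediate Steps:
M = -49/6 (M = ⅓ + (-51*1)/6 = ⅓ + (⅙)*(-51) = ⅓ - 17/2 = -49/6 ≈ -8.1667)
X(v, l) = 343 + l + v (X(v, l) = 343 + (l + v) = 343 + l + v)
3455623 - X(1869, M) = 3455623 - (343 - 49/6 + 1869) = 3455623 - 1*13223/6 = 3455623 - 13223/6 = 20720515/6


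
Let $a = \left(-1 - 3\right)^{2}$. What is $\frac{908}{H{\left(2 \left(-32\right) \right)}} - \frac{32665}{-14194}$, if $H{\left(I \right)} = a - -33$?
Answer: $\frac{308271}{14798} \approx 20.832$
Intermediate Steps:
$a = 16$ ($a = \left(-4\right)^{2} = 16$)
$H{\left(I \right)} = 49$ ($H{\left(I \right)} = 16 - -33 = 16 + 33 = 49$)
$\frac{908}{H{\left(2 \left(-32\right) \right)}} - \frac{32665}{-14194} = \frac{908}{49} - \frac{32665}{-14194} = 908 \cdot \frac{1}{49} - - \frac{695}{302} = \frac{908}{49} + \frac{695}{302} = \frac{308271}{14798}$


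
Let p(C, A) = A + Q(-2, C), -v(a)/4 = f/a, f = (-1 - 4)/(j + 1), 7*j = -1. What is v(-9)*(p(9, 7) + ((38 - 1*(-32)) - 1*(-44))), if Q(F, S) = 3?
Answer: -8680/27 ≈ -321.48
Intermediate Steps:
j = -⅐ (j = (⅐)*(-1) = -⅐ ≈ -0.14286)
f = -35/6 (f = (-1 - 4)/(-⅐ + 1) = -5/6/7 = -5*7/6 = -35/6 ≈ -5.8333)
v(a) = 70/(3*a) (v(a) = -(-70)/(3*a) = 70/(3*a))
p(C, A) = 3 + A (p(C, A) = A + 3 = 3 + A)
v(-9)*(p(9, 7) + ((38 - 1*(-32)) - 1*(-44))) = ((70/3)/(-9))*((3 + 7) + ((38 - 1*(-32)) - 1*(-44))) = ((70/3)*(-⅑))*(10 + ((38 + 32) + 44)) = -70*(10 + (70 + 44))/27 = -70*(10 + 114)/27 = -70/27*124 = -8680/27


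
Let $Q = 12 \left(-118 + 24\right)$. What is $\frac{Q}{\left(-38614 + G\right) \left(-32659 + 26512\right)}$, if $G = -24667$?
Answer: $- \frac{376}{129662769} \approx -2.8998 \cdot 10^{-6}$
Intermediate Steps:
$Q = -1128$ ($Q = 12 \left(-94\right) = -1128$)
$\frac{Q}{\left(-38614 + G\right) \left(-32659 + 26512\right)} = - \frac{1128}{\left(-38614 - 24667\right) \left(-32659 + 26512\right)} = - \frac{1128}{\left(-63281\right) \left(-6147\right)} = - \frac{1128}{388988307} = \left(-1128\right) \frac{1}{388988307} = - \frac{376}{129662769}$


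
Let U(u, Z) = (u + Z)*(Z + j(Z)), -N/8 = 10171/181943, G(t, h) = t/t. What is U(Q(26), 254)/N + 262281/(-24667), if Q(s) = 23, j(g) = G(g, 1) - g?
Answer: -1264513951145/2007104456 ≈ -630.02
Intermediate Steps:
G(t, h) = 1
j(g) = 1 - g
N = -81368/181943 ≈ -0.44722
U(u, Z) = Z + u (U(u, Z) = (u + Z)*(Z + (1 - Z)) = (Z + u)*1 = Z + u)
U(Q(26), 254)/N + 262281/(-24667) = (254 + 23)/(-81368/181943) + 262281/(-24667) = 277*(-181943/81368) + 262281*(-1/24667) = -50398211/81368 - 262281/24667 = -1264513951145/2007104456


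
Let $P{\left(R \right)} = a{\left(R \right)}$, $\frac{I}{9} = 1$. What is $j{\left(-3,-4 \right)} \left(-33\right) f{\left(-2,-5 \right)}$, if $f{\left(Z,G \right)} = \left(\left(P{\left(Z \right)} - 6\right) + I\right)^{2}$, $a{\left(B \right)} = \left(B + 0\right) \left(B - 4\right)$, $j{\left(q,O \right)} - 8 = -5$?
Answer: $-22275$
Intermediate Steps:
$I = 9$ ($I = 9 \cdot 1 = 9$)
$j{\left(q,O \right)} = 3$ ($j{\left(q,O \right)} = 8 - 5 = 3$)
$a{\left(B \right)} = B \left(-4 + B\right)$
$P{\left(R \right)} = R \left(-4 + R\right)$
$f{\left(Z,G \right)} = \left(3 + Z \left(-4 + Z\right)\right)^{2}$ ($f{\left(Z,G \right)} = \left(\left(Z \left(-4 + Z\right) - 6\right) + 9\right)^{2} = \left(\left(-6 + Z \left(-4 + Z\right)\right) + 9\right)^{2} = \left(3 + Z \left(-4 + Z\right)\right)^{2}$)
$j{\left(-3,-4 \right)} \left(-33\right) f{\left(-2,-5 \right)} = 3 \left(-33\right) \left(3 - 2 \left(-4 - 2\right)\right)^{2} = - 99 \left(3 - -12\right)^{2} = - 99 \left(3 + 12\right)^{2} = - 99 \cdot 15^{2} = \left(-99\right) 225 = -22275$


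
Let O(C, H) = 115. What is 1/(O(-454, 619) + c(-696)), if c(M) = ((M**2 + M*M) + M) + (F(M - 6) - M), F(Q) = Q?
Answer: 1/968245 ≈ 1.0328e-6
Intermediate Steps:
c(M) = -6 + M + 2*M**2 (c(M) = ((M**2 + M*M) + M) + ((M - 6) - M) = ((M**2 + M**2) + M) + ((-6 + M) - M) = (2*M**2 + M) - 6 = (M + 2*M**2) - 6 = -6 + M + 2*M**2)
1/(O(-454, 619) + c(-696)) = 1/(115 + (-6 - 696 + 2*(-696)**2)) = 1/(115 + (-6 - 696 + 2*484416)) = 1/(115 + (-6 - 696 + 968832)) = 1/(115 + 968130) = 1/968245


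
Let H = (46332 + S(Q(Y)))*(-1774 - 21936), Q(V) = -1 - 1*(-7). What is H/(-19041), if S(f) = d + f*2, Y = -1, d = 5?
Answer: 1098934790/19041 ≈ 57714.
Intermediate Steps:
Q(V) = 6 (Q(V) = -1 + 7 = 6)
S(f) = 5 + 2*f (S(f) = 5 + f*2 = 5 + 2*f)
H = -1098934790 (H = (46332 + (5 + 2*6))*(-1774 - 21936) = (46332 + (5 + 12))*(-23710) = (46332 + 17)*(-23710) = 46349*(-23710) = -1098934790)
H/(-19041) = -1098934790/(-19041) = -1098934790*(-1/19041) = 1098934790/19041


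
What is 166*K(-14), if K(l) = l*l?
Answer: 32536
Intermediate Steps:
K(l) = l**2
166*K(-14) = 166*(-14)**2 = 166*196 = 32536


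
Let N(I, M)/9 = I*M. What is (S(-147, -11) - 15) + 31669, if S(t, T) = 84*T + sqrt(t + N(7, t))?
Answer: 30730 + 56*I*sqrt(3) ≈ 30730.0 + 96.995*I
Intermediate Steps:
N(I, M) = 9*I*M (N(I, M) = 9*(I*M) = 9*I*M)
S(t, T) = 8*sqrt(t) + 84*T (S(t, T) = 84*T + sqrt(t + 9*7*t) = 84*T + sqrt(t + 63*t) = 84*T + sqrt(64*t) = 84*T + 8*sqrt(t) = 8*sqrt(t) + 84*T)
(S(-147, -11) - 15) + 31669 = ((8*sqrt(-147) + 84*(-11)) - 15) + 31669 = ((8*(7*I*sqrt(3)) - 924) - 15) + 31669 = ((56*I*sqrt(3) - 924) - 15) + 31669 = ((-924 + 56*I*sqrt(3)) - 15) + 31669 = (-939 + 56*I*sqrt(3)) + 31669 = 30730 + 56*I*sqrt(3)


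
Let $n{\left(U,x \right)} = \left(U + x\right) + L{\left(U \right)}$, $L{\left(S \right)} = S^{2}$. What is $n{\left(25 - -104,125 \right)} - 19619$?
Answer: $-2724$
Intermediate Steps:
$n{\left(U,x \right)} = U + x + U^{2}$ ($n{\left(U,x \right)} = \left(U + x\right) + U^{2} = U + x + U^{2}$)
$n{\left(25 - -104,125 \right)} - 19619 = \left(\left(25 - -104\right) + 125 + \left(25 - -104\right)^{2}\right) - 19619 = \left(\left(25 + 104\right) + 125 + \left(25 + 104\right)^{2}\right) - 19619 = \left(129 + 125 + 129^{2}\right) - 19619 = \left(129 + 125 + 16641\right) - 19619 = 16895 - 19619 = -2724$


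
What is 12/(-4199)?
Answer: -12/4199 ≈ -0.0028578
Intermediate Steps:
12/(-4199) = 12*(-1/4199) = -12/4199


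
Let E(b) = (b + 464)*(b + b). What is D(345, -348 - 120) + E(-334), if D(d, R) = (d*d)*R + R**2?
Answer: -55571516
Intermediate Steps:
E(b) = 2*b*(464 + b) (E(b) = (464 + b)*(2*b) = 2*b*(464 + b))
D(d, R) = R**2 + R*d**2 (D(d, R) = d**2*R + R**2 = R*d**2 + R**2 = R**2 + R*d**2)
D(345, -348 - 120) + E(-334) = (-348 - 120)*((-348 - 120) + 345**2) + 2*(-334)*(464 - 334) = -468*(-468 + 119025) + 2*(-334)*130 = -468*118557 - 86840 = -55484676 - 86840 = -55571516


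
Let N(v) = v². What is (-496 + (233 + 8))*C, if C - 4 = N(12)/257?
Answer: -298860/257 ≈ -1162.9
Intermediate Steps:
C = 1172/257 (C = 4 + 12²/257 = 4 + 144*(1/257) = 4 + 144/257 = 1172/257 ≈ 4.5603)
(-496 + (233 + 8))*C = (-496 + (233 + 8))*(1172/257) = (-496 + 241)*(1172/257) = -255*1172/257 = -298860/257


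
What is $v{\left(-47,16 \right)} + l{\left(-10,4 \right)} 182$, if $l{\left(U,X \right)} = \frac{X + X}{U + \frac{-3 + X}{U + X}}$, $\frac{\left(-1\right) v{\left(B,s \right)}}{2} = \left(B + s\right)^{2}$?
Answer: $- \frac{125978}{61} \approx -2065.2$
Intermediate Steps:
$v{\left(B,s \right)} = - 2 \left(B + s\right)^{2}$
$l{\left(U,X \right)} = \frac{2 X}{U + \frac{-3 + X}{U + X}}$
$v{\left(-47,16 \right)} + l{\left(-10,4 \right)} 182 = - 2 \left(-47 + 16\right)^{2} + 2 \cdot 4 \frac{1}{-3 + 4 + \left(-10\right)^{2} - 40} \left(-10 + 4\right) 182 = - 2 \left(-31\right)^{2} + 2 \cdot 4 \frac{1}{-3 + 4 + 100 - 40} \left(-6\right) 182 = \left(-2\right) 961 + 2 \cdot 4 \cdot \frac{1}{61} \left(-6\right) 182 = -1922 + 2 \cdot 4 \cdot \frac{1}{61} \left(-6\right) 182 = -1922 - \frac{8736}{61} = - \frac{125978}{61}$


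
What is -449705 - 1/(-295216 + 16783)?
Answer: -125212712264/278433 ≈ -4.4971e+5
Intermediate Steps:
-449705 - 1/(-295216 + 16783) = -449705 - 1/(-278433) = -449705 - 1*(-1/278433) = -449705 + 1/278433 = -125212712264/278433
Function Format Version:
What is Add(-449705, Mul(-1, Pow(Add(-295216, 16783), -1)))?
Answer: Rational(-125212712264, 278433) ≈ -4.4971e+5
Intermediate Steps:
Add(-449705, Mul(-1, Pow(Add(-295216, 16783), -1))) = Add(-449705, Mul(-1, Pow(-278433, -1))) = Add(-449705, Mul(-1, Rational(-1, 278433))) = Add(-449705, Rational(1, 278433)) = Rational(-125212712264, 278433)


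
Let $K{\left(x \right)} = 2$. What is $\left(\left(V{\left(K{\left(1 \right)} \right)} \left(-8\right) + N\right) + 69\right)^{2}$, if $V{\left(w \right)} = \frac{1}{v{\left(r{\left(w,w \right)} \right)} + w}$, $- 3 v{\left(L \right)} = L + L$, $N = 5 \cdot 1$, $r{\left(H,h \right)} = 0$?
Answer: $4900$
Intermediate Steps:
$N = 5$
$v{\left(L \right)} = - \frac{2 L}{3}$ ($v{\left(L \right)} = - \frac{L + L}{3} = - \frac{2 L}{3}$)
$V{\left(w \right)} = \frac{1}{w}$ ($V{\left(w \right)} = \frac{1}{\left(- \frac{2}{3}\right) 0 + w} = \frac{1}{0 + w} = \frac{1}{w}$)
$\left(\left(V{\left(K{\left(1 \right)} \right)} \left(-8\right) + N\right) + 69\right)^{2} = \left(\left(\frac{1}{2} \left(-8\right) + 5\right) + 69\right)^{2} = \left(\left(-4 + 5\right) + 69\right)^{2} = \left(1 + 69\right)^{2} = 70^{2} = 4900$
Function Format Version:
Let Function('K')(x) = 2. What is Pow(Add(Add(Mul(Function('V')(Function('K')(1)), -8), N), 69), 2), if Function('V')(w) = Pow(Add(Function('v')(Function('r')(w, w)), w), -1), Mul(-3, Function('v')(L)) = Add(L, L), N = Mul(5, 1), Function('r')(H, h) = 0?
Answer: 4900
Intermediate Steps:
N = 5
Function('v')(L) = Mul(Rational(-2, 3), L) (Function('v')(L) = Mul(Rational(-1, 3), Add(L, L)) = Mul(Rational(-1, 3), Mul(2, L)) = Mul(Rational(-2, 3), L))
Function('V')(w) = Pow(w, -1) (Function('V')(w) = Pow(Add(Mul(Rational(-2, 3), 0), w), -1) = Pow(Add(0, w), -1) = Pow(w, -1))
Pow(Add(Add(Mul(Function('V')(Function('K')(1)), -8), N), 69), 2) = Pow(Add(Add(Mul(Pow(2, -1), -8), 5), 69), 2) = Pow(Add(Add(Mul(Rational(1, 2), -8), 5), 69), 2) = Pow(Add(Add(-4, 5), 69), 2) = Pow(Add(1, 69), 2) = Pow(70, 2) = 4900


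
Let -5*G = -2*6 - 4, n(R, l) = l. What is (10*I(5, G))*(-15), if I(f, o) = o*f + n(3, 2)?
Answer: -2700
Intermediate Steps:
G = 16/5 (G = -(-2*6 - 4)/5 = -(-12 - 4)/5 = -⅕*(-16) = 16/5 ≈ 3.2000)
I(f, o) = 2 + f*o (I(f, o) = o*f + 2 = f*o + 2 = 2 + f*o)
(10*I(5, G))*(-15) = (10*(2 + 5*(16/5)))*(-15) = (10*(2 + 16))*(-15) = (10*18)*(-15) = 180*(-15) = -2700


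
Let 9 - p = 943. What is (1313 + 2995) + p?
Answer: 3374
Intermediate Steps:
p = -934 (p = 9 - 1*943 = 9 - 943 = -934)
(1313 + 2995) + p = (1313 + 2995) - 934 = 4308 - 934 = 3374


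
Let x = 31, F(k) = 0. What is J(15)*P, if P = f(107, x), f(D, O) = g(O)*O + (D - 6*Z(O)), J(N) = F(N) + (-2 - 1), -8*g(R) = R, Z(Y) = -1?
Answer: 171/8 ≈ 21.375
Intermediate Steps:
g(R) = -R/8
J(N) = -3 (J(N) = 0 + (-2 - 1) = 0 - 3 = -3)
f(D, O) = 6 + D - O²/8 (f(D, O) = (-O/8)*O + (D - 6*(-1)) = -O²/8 + (D + 6) = -O²/8 + (6 + D) = 6 + D - O²/8)
P = -57/8 (P = 6 + 107 - ⅛*31² = 6 + 107 - ⅛*961 = 6 + 107 - 961/8 = -57/8 ≈ -7.1250)
J(15)*P = -3*(-57/8) = 171/8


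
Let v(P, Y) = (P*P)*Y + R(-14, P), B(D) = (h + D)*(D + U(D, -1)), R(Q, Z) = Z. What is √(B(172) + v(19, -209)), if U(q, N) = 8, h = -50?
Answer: I*√53470 ≈ 231.24*I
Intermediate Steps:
B(D) = (-50 + D)*(8 + D) (B(D) = (-50 + D)*(D + 8) = (-50 + D)*(8 + D))
v(P, Y) = P + Y*P² (v(P, Y) = (P*P)*Y + P = P²*Y + P = Y*P² + P = P + Y*P²)
√(B(172) + v(19, -209)) = √((-400 + 172² - 42*172) + 19*(1 + 19*(-209))) = √((-400 + 29584 - 7224) + 19*(1 - 3971)) = √(21960 + 19*(-3970)) = √(21960 - 75430) = √(-53470) = I*√53470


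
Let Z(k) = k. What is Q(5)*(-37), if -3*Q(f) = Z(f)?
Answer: 185/3 ≈ 61.667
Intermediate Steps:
Q(f) = -f/3
Q(5)*(-37) = -⅓*5*(-37) = -5/3*(-37) = 185/3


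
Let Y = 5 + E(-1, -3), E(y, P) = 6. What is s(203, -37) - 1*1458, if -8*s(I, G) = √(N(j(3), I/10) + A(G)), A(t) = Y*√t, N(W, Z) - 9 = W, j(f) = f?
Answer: -1458 - √(12 + 11*I*√37)/8 ≈ -1458.8 - 0.66131*I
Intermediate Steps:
N(W, Z) = 9 + W
Y = 11 (Y = 5 + 6 = 11)
A(t) = 11*√t
s(I, G) = -√(12 + 11*√G)/8 (s(I, G) = -√((9 + 3) + 11*√G)/8 = -√(12 + 11*√G)/8)
s(203, -37) - 1*1458 = -√(12 + 11*√(-37))/8 - 1*1458 = -√(12 + 11*(I*√37))/8 - 1458 = -√(12 + 11*I*√37)/8 - 1458 = -1458 - √(12 + 11*I*√37)/8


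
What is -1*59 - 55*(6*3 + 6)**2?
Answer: -31739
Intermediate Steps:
-1*59 - 55*(6*3 + 6)**2 = -59 - 55*(18 + 6)**2 = -59 - 55*24**2 = -59 - 55*576 = -59 - 31680 = -31739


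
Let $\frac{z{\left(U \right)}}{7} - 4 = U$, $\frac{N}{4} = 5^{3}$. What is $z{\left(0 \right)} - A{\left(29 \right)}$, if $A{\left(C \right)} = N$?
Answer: $-472$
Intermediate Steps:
$N = 500$ ($N = 4 \cdot 5^{3} = 4 \cdot 125 = 500$)
$z{\left(U \right)} = 28 + 7 U$
$A{\left(C \right)} = 500$
$z{\left(0 \right)} - A{\left(29 \right)} = \left(28 + 7 \cdot 0\right) - 500 = \left(28 + 0\right) - 500 = 28 - 500 = -472$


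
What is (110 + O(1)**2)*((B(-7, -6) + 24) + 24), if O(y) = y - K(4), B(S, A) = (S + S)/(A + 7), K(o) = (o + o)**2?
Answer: 138686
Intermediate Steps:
K(o) = 4*o**2 (K(o) = (2*o)**2 = 4*o**2)
B(S, A) = 2*S/(7 + A) (B(S, A) = (2*S)/(7 + A) = 2*S/(7 + A))
O(y) = -64 + y (O(y) = y - 4*4**2 = y - 4*16 = y - 1*64 = y - 64 = -64 + y)
(110 + O(1)**2)*((B(-7, -6) + 24) + 24) = (110 + (-64 + 1)**2)*((2*(-7)/(7 - 6) + 24) + 24) = (110 + (-63)**2)*((2*(-7)/1 + 24) + 24) = (110 + 3969)*((2*(-7)*1 + 24) + 24) = 4079*((-14 + 24) + 24) = 4079*(10 + 24) = 4079*34 = 138686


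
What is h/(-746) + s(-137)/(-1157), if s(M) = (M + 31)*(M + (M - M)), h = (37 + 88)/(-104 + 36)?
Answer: -736527391/58692296 ≈ -12.549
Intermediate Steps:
h = -125/68 (h = 125/(-68) = -1/68*125 = -125/68 ≈ -1.8382)
s(M) = M*(31 + M) (s(M) = (31 + M)*(M + 0) = (31 + M)*M = M*(31 + M))
h/(-746) + s(-137)/(-1157) = -125/68/(-746) - 137*(31 - 137)/(-1157) = -125/68*(-1/746) - 137*(-106)*(-1/1157) = 125/50728 + 14522*(-1/1157) = 125/50728 - 14522/1157 = -736527391/58692296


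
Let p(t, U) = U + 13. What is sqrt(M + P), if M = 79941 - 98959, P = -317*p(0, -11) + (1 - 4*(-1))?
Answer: 3*I*sqrt(2183) ≈ 140.17*I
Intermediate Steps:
p(t, U) = 13 + U
P = -629 (P = -317*(13 - 11) + (1 - 4*(-1)) = -317*2 + (1 + 4) = -634 + 5 = -629)
M = -19018
sqrt(M + P) = sqrt(-19018 - 629) = sqrt(-19647) = 3*I*sqrt(2183)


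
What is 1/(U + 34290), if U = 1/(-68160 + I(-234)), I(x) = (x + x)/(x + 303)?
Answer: 1567836/53761096417 ≈ 2.9163e-5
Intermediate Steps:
I(x) = 2*x/(303 + x) (I(x) = (2*x)/(303 + x) = 2*x/(303 + x))
U = -23/1567836 (U = 1/(-68160 + 2*(-234)/(303 - 234)) = 1/(-68160 + 2*(-234)/69) = 1/(-68160 + 2*(-234)*(1/69)) = 1/(-68160 - 156/23) = 1/(-1567836/23) = -23/1567836 ≈ -1.4670e-5)
1/(U + 34290) = 1/(-23/1567836 + 34290) = 1/(53761096417/1567836) = 1567836/53761096417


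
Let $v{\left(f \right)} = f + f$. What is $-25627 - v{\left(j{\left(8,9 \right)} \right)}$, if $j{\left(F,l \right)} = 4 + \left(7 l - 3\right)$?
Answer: $-25755$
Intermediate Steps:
$j{\left(F,l \right)} = 1 + 7 l$ ($j{\left(F,l \right)} = 4 + \left(-3 + 7 l\right) = 1 + 7 l$)
$v{\left(f \right)} = 2 f$
$-25627 - v{\left(j{\left(8,9 \right)} \right)} = -25627 - 2 \left(1 + 7 \cdot 9\right) = -25627 - 2 \left(1 + 63\right) = -25627 - 2 \cdot 64 = -25627 - 128 = -25755$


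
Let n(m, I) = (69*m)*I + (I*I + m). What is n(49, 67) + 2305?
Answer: 233370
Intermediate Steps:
n(m, I) = m + I**2 + 69*I*m (n(m, I) = 69*I*m + (I**2 + m) = 69*I*m + (m + I**2) = m + I**2 + 69*I*m)
n(49, 67) + 2305 = (49 + 67**2 + 69*67*49) + 2305 = (49 + 4489 + 226527) + 2305 = 231065 + 2305 = 233370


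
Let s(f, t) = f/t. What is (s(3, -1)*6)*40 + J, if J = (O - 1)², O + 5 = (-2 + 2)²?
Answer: -684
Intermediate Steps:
O = -5 (O = -5 + (-2 + 2)² = -5 + 0² = -5 + 0 = -5)
J = 36 (J = (-5 - 1)² = (-6)² = 36)
(s(3, -1)*6)*40 + J = ((3/(-1))*6)*40 + 36 = ((3*(-1))*6)*40 + 36 = -3*6*40 + 36 = -18*40 + 36 = -720 + 36 = -684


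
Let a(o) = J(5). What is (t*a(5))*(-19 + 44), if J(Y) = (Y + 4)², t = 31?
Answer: 62775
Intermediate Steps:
J(Y) = (4 + Y)²
a(o) = 81 (a(o) = (4 + 5)² = 9² = 81)
(t*a(5))*(-19 + 44) = (31*81)*(-19 + 44) = 2511*25 = 62775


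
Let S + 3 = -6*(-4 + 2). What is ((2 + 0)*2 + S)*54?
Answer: 702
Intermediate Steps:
S = 9 (S = -3 - 6*(-4 + 2) = -3 - 6*(-2) = -3 + 12 = 9)
((2 + 0)*2 + S)*54 = ((2 + 0)*2 + 9)*54 = (2*2 + 9)*54 = (4 + 9)*54 = 13*54 = 702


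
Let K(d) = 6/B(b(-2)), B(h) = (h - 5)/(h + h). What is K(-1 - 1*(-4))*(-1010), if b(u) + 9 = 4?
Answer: -6060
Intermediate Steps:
b(u) = -5 (b(u) = -9 + 4 = -5)
B(h) = (-5 + h)/(2*h) (B(h) = (-5 + h)/((2*h)) = (-5 + h)*(1/(2*h)) = (-5 + h)/(2*h))
K(d) = 6 (K(d) = 6/(((1/2)*(-5 - 5)/(-5))) = 6/(((1/2)*(-1/5)*(-10))) = 6/1 = 6*1 = 6)
K(-1 - 1*(-4))*(-1010) = 6*(-1010) = -6060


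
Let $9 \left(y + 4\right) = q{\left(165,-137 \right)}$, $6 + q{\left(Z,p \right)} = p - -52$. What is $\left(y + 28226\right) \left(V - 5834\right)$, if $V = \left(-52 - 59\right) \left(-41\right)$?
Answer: $- \frac{325762681}{9} \approx -3.6196 \cdot 10^{7}$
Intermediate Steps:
$q{\left(Z,p \right)} = 46 + p$ ($q{\left(Z,p \right)} = -6 + \left(p - -52\right) = -6 + \left(p + 52\right) = -6 + \left(52 + p\right) = 46 + p$)
$V = 4551$ ($V = \left(-111\right) \left(-41\right) = 4551$)
$y = - \frac{127}{9}$ ($y = -4 + \frac{46 - 137}{9} = -4 + \frac{1}{9} \left(-91\right) = -4 - \frac{91}{9} = - \frac{127}{9} \approx -14.111$)
$\left(y + 28226\right) \left(V - 5834\right) = \left(- \frac{127}{9} + 28226\right) \left(4551 - 5834\right) = \frac{253907}{9} \left(-1283\right) = - \frac{325762681}{9}$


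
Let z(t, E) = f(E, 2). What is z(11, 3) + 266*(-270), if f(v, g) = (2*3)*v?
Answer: -71802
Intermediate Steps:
f(v, g) = 6*v
z(t, E) = 6*E
z(11, 3) + 266*(-270) = 6*3 + 266*(-270) = 18 - 71820 = -71802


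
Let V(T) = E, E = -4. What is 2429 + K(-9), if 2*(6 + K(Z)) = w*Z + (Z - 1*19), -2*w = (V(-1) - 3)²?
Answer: 10077/4 ≈ 2519.3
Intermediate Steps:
V(T) = -4
w = -49/2 (w = -(-4 - 3)²/2 = -½*(-7)² = -½*49 = -49/2 ≈ -24.500)
K(Z) = -31/2 - 47*Z/4 (K(Z) = -6 + (-49*Z/2 + (Z - 1*19))/2 = -6 + (-49*Z/2 + (Z - 19))/2 = -6 + (-49*Z/2 + (-19 + Z))/2 = -6 + (-19 - 47*Z/2)/2 = -6 + (-19/2 - 47*Z/4) = -31/2 - 47*Z/4)
2429 + K(-9) = 2429 + (-31/2 - 47/4*(-9)) = 2429 + (-31/2 + 423/4) = 2429 + 361/4 = 10077/4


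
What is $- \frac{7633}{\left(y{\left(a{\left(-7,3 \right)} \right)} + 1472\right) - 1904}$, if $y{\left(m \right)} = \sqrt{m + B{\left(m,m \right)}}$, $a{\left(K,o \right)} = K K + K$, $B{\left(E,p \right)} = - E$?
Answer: $\frac{7633}{432} \approx 17.669$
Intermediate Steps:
$a{\left(K,o \right)} = K + K^{2}$ ($a{\left(K,o \right)} = K^{2} + K = K + K^{2}$)
$y{\left(m \right)} = 0$ ($y{\left(m \right)} = \sqrt{m - m} = \sqrt{0} = 0$)
$- \frac{7633}{\left(y{\left(a{\left(-7,3 \right)} \right)} + 1472\right) - 1904} = - \frac{7633}{\left(0 + 1472\right) - 1904} = - \frac{7633}{1472 - 1904} = - \frac{7633}{-432} = \left(-7633\right) \left(- \frac{1}{432}\right) = \frac{7633}{432}$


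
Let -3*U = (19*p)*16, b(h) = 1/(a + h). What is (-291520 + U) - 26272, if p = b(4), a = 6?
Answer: -4767032/15 ≈ -3.1780e+5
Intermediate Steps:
b(h) = 1/(6 + h)
p = ⅒ (p = 1/(6 + 4) = 1/10 = ⅒ ≈ 0.10000)
U = -152/15 (U = -19*(⅒)*16/3 = -19*16/30 = -⅓*152/5 = -152/15 ≈ -10.133)
(-291520 + U) - 26272 = (-291520 - 152/15) - 26272 = -4372952/15 - 26272 = -4767032/15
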